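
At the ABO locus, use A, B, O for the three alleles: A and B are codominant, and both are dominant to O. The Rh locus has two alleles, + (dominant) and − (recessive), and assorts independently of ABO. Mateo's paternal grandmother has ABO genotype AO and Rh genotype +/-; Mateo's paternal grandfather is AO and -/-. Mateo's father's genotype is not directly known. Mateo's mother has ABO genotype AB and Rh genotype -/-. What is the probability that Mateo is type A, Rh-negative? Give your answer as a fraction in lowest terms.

Mateo's father's ABO genotype from AO × AO: 1/4 AA, 1/2 AO, 1/4 OO.
Crossing each possibility with the mother AB and summing P(type A): 1/4·1/2 + 1/2·1/2 + 1/4·1/2 = 1/2.
Similarly for Rh via the father's Rh distribution: P(Rh-) = 3/4.
Independent loci: 1/2 × 3/4 = 3/8.

3/8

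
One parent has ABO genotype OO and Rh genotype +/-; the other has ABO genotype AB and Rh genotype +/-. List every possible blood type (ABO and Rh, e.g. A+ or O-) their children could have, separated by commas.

A+, A-, B+, B-

Gametes from OO × AB give offspring ABO genotypes AO, BO, i.e. phenotypes A, B.
Rh cross +/- × +/- → phenotypes Rh+, Rh-.
Combining independently: A+, A-, B+, B-.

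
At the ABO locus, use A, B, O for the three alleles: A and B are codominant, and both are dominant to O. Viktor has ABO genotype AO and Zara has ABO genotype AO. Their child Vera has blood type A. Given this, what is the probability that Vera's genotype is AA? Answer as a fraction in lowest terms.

Cross AO × AO → 1/4 AA, 1/2 AO, 1/4 OO.
Type-A genotypes among offspring: AA (1/4), AO (1/2); total 3/4.
P(AA | type A) = (1/4) / (3/4) = 1/3.

1/3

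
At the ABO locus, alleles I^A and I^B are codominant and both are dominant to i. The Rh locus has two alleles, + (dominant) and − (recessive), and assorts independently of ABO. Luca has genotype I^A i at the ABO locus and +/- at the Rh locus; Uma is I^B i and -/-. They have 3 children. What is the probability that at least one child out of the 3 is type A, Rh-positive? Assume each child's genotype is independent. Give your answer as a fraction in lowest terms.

ABO cross I^A i × I^B i → 1/4 O, 1/4 A, 1/4 B, 1/4 AB.
Rh cross +/- × -/- → 1/2 Rh+, 1/2 Rh-; so P(type A, Rh-positive) = 1/4 × 1/2 = 1/8 per child.
P(none) = (7/8)^3 = 343/512; P(at least one) = 1 − 343/512 = 169/512.

169/512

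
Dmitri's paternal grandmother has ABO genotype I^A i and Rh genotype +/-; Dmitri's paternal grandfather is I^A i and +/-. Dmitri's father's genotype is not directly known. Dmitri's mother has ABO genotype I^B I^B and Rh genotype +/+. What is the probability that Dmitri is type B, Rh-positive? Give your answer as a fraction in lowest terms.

Dmitri's father's ABO genotype from I^A i × I^A i: 1/4 I^A I^A, 1/2 I^A i, 1/4 i i.
Crossing each possibility with the mother I^B I^B and summing P(type B): 1/4·0 + 1/2·1/2 + 1/4·1 = 1/2.
Similarly for Rh via the father's Rh distribution: P(Rh+) = 1.
Independent loci: 1/2 × 1 = 1/2.

1/2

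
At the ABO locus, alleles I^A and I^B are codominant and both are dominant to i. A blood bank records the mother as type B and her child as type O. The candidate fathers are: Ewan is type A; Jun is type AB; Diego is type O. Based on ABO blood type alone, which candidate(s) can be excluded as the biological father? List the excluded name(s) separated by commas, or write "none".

A candidate is excluded only if no genotype consistent with his phenotype could produce a type O child with a type B mother.
Jun (type AB): no genotype consistent with that phenotype can produce a type-O child with a type-B mother.

Jun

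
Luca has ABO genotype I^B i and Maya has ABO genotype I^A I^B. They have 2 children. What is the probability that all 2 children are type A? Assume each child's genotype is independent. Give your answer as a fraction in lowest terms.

1/16

ABO cross I^B i × I^A I^B → 1/4 A, 1/2 B, 1/4 AB.
So P(type A) = 1/4 per child.
All 2 independent: (1/4)^2 = 1/16.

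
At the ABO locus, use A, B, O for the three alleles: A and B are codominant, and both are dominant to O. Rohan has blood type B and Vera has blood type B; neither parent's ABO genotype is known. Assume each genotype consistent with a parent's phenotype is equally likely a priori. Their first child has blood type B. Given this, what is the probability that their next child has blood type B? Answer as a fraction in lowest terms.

Possible genotypes: Rohan ∈ {BB, BO}; Vera ∈ {BB, BO}.
Weight each parental genotype pair by prior × P(type-B child):
  BB × BB: posterior weight 4/15; P(next child type B) = 1.
  BB × BO: posterior weight 4/15; P(next child type B) = 1.
  BO × BB: posterior weight 4/15; P(next child type B) = 1.
  BO × BO: posterior weight 1/5; P(next child type B) = 3/4.
Weighted sum = 19/20.

19/20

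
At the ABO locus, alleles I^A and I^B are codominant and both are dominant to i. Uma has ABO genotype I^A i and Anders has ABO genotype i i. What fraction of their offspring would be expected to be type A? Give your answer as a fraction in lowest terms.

1/2

ABO cross I^A i × i i → offspring phenotypes: 1/2 O, 1/2 A.
So P(type A) = 1/2.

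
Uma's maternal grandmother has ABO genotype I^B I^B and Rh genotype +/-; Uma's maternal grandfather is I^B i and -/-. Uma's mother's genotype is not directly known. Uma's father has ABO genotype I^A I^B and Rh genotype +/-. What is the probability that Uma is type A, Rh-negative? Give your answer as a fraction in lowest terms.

3/64

Uma's mother's ABO genotype from I^B I^B × I^B i: 1/2 I^B I^B, 1/2 I^B i.
Crossing each possibility with the father I^A I^B and summing P(type A): 1/2·0 + 1/2·1/4 = 1/8.
Similarly for Rh via the mother's Rh distribution: P(Rh-) = 3/8.
Independent loci: 1/8 × 3/8 = 3/64.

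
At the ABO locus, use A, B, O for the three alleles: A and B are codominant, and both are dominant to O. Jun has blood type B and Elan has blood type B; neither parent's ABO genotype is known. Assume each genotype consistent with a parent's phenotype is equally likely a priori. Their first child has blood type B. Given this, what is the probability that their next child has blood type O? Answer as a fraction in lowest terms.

Possible genotypes: Jun ∈ {BB, BO}; Elan ∈ {BB, BO}.
Weight each parental genotype pair by prior × P(type-B child):
  BB × BB: posterior weight 4/15; P(next child type O) = 0.
  BB × BO: posterior weight 4/15; P(next child type O) = 0.
  BO × BB: posterior weight 4/15; P(next child type O) = 0.
  BO × BO: posterior weight 1/5; P(next child type O) = 1/4.
Weighted sum = 1/20.

1/20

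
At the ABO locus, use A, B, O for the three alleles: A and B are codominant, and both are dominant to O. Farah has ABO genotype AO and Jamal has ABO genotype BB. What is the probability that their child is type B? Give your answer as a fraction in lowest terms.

1/2

ABO cross AO × BB → offspring phenotypes: 1/2 B, 1/2 AB.
So P(type B) = 1/2.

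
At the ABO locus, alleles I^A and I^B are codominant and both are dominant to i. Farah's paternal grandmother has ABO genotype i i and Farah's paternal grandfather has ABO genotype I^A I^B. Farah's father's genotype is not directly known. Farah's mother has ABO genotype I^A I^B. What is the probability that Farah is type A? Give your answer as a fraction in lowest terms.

Farah's father's ABO genotype from i i × I^A I^B: 1/2 I^A i, 1/2 I^B i.
Crossing each possibility with the mother I^A I^B and summing P(type A): 1/2·1/2 + 1/2·1/4 = 3/8.

3/8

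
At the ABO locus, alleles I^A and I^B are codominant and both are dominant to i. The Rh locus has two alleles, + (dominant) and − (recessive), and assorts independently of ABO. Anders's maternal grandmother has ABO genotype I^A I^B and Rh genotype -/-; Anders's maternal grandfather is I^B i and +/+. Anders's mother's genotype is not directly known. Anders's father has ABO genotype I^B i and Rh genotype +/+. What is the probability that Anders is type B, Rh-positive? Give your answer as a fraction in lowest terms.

5/8

Anders's mother's ABO genotype from I^A I^B × I^B i: 1/4 I^A I^B, 1/4 I^A i, 1/4 I^B I^B, 1/4 I^B i.
Crossing each possibility with the father I^B i and summing P(type B): 1/4·1/2 + 1/4·1/4 + 1/4·1 + 1/4·3/4 = 5/8.
Similarly for Rh via the mother's Rh distribution: P(Rh+) = 1.
Independent loci: 5/8 × 1 = 5/8.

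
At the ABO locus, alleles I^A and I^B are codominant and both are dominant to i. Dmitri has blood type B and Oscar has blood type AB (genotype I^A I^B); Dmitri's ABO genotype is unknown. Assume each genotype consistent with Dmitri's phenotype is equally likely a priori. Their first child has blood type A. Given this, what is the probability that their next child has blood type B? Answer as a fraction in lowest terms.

1/2

Possible genotypes: Dmitri ∈ {I^B I^B, I^B i}; Oscar ∈ {I^A I^B}.
Weight each parental genotype pair by prior × P(type-A child):
  I^B i × I^A I^B: posterior weight 1; P(next child type B) = 1/2.
Weighted sum = 1/2.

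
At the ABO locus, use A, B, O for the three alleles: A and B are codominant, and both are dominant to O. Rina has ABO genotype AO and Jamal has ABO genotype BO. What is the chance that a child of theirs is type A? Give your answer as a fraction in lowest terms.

ABO cross AO × BO → offspring phenotypes: 1/4 O, 1/4 A, 1/4 B, 1/4 AB.
So P(type A) = 1/4.

1/4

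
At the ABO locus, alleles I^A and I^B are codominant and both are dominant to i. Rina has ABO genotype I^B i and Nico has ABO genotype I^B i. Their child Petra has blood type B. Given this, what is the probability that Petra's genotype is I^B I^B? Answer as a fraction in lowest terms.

1/3

Cross I^B i × I^B i → 1/4 I^B I^B, 1/2 I^B i, 1/4 i i.
Type-B genotypes among offspring: I^B I^B (1/4), I^B i (1/2); total 3/4.
P(I^B I^B | type B) = (1/4) / (3/4) = 1/3.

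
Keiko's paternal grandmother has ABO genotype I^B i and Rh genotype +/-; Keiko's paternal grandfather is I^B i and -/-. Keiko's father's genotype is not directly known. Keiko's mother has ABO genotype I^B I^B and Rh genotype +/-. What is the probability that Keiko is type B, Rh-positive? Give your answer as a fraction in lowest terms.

5/8

Keiko's father's ABO genotype from I^B i × I^B i: 1/4 I^B I^B, 1/2 I^B i, 1/4 i i.
Crossing each possibility with the mother I^B I^B and summing P(type B): 1/4·1 + 1/2·1 + 1/4·1 = 1.
Similarly for Rh via the father's Rh distribution: P(Rh+) = 5/8.
Independent loci: 1 × 5/8 = 5/8.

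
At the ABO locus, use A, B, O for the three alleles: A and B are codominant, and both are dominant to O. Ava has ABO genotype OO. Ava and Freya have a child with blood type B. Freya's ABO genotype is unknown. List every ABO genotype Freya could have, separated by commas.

For each candidate genotype of Freya, check whether crossing it with OO can produce every observed child phenotype.
  AA → possible child types {A} ✗
  AB → possible child types {A, B} ✓
  AO → possible child types {O, A} ✗
  BB → possible child types {B} ✓
  BO → possible child types {O, B} ✓
  OO → possible child types {O} ✗

AB, BB, BO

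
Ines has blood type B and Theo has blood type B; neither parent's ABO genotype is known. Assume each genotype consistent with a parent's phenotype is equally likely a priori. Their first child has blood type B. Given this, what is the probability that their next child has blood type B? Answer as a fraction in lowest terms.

Possible genotypes: Ines ∈ {BB, BO}; Theo ∈ {BB, BO}.
Weight each parental genotype pair by prior × P(type-B child):
  BB × BB: posterior weight 4/15; P(next child type B) = 1.
  BB × BO: posterior weight 4/15; P(next child type B) = 1.
  BO × BB: posterior weight 4/15; P(next child type B) = 1.
  BO × BO: posterior weight 1/5; P(next child type B) = 3/4.
Weighted sum = 19/20.

19/20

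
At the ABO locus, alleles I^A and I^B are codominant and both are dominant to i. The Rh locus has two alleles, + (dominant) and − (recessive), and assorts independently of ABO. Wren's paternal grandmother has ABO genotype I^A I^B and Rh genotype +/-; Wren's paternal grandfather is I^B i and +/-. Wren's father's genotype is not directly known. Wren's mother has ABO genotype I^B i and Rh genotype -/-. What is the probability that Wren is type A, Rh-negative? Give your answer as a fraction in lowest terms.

Wren's father's ABO genotype from I^A I^B × I^B i: 1/4 I^A I^B, 1/4 I^A i, 1/4 I^B I^B, 1/4 I^B i.
Crossing each possibility with the mother I^B i and summing P(type A): 1/4·1/4 + 1/4·1/4 + 1/4·0 + 1/4·0 = 1/8.
Similarly for Rh via the father's Rh distribution: P(Rh-) = 1/2.
Independent loci: 1/8 × 1/2 = 1/16.

1/16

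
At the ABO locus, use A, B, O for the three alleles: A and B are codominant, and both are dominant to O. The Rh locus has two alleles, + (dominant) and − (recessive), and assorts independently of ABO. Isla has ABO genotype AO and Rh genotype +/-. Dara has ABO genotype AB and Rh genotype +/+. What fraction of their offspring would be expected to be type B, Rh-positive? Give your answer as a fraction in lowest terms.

1/4

ABO cross AO × AB → offspring phenotypes: 1/2 A, 1/4 B, 1/4 AB.
Rh cross +/- × +/+ → 1 Rh+.
Independent loci: P(type B, Rh-positive) = 1/4 × 1 = 1/4.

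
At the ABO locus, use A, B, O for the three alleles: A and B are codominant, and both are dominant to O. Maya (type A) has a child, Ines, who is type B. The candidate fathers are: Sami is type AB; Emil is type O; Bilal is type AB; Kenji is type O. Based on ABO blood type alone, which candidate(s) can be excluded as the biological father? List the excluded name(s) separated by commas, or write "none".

Emil, Kenji

A candidate is excluded only if no genotype consistent with his phenotype could produce a type B child with a type A mother.
Emil (type O): no genotype consistent with that phenotype can produce a type-B child with a type-A mother.
Kenji (type O): no genotype consistent with that phenotype can produce a type-B child with a type-A mother.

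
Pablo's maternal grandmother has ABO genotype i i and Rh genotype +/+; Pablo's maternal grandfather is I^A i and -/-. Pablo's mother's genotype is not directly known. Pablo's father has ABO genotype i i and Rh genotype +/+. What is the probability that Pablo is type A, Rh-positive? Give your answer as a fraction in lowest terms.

Pablo's mother's ABO genotype from i i × I^A i: 1/2 I^A i, 1/2 i i.
Crossing each possibility with the father i i and summing P(type A): 1/2·1/2 + 1/2·0 = 1/4.
Similarly for Rh via the mother's Rh distribution: P(Rh+) = 1.
Independent loci: 1/4 × 1 = 1/4.

1/4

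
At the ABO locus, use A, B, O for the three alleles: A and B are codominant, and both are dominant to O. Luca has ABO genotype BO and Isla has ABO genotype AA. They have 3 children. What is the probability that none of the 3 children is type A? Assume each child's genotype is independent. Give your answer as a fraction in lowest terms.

ABO cross BO × AA → 1/2 A, 1/2 AB.
So P(type A) = 1/2 per child.
P(not type A) = 1/2 for one child; (1/2)^3 = 1/8.

1/8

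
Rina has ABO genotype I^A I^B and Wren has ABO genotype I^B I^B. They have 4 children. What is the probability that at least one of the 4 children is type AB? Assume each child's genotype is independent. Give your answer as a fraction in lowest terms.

ABO cross I^A I^B × I^B I^B → 1/2 B, 1/2 AB.
So P(type AB) = 1/2 per child.
P(none) = (1/2)^4 = 1/16; P(at least one) = 1 − 1/16 = 15/16.

15/16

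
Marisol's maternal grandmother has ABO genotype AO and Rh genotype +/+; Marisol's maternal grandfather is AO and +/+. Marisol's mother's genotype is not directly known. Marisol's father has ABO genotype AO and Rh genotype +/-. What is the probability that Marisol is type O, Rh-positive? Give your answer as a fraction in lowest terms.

Marisol's mother's ABO genotype from AO × AO: 1/4 AA, 1/2 AO, 1/4 OO.
Crossing each possibility with the father AO and summing P(type O): 1/4·0 + 1/2·1/4 + 1/4·1/2 = 1/4.
Similarly for Rh via the mother's Rh distribution: P(Rh+) = 1.
Independent loci: 1/4 × 1 = 1/4.

1/4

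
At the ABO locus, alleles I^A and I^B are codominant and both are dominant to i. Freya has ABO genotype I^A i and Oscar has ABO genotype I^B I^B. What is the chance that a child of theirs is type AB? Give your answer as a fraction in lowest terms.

ABO cross I^A i × I^B I^B → offspring phenotypes: 1/2 B, 1/2 AB.
So P(type AB) = 1/2.

1/2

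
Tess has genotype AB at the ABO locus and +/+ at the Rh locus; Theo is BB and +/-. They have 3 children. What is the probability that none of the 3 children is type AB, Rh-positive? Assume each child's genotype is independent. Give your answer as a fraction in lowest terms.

1/8

ABO cross AB × BB → 1/2 B, 1/2 AB.
Rh cross +/+ × +/- → 1 Rh+; so P(type AB, Rh-positive) = 1/2 × 1 = 1/2 per child.
P(not type AB, Rh-positive) = 1/2 for one child; (1/2)^3 = 1/8.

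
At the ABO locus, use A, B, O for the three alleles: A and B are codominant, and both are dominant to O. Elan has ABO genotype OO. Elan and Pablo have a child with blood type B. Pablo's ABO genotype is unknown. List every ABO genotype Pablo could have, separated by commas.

For each candidate genotype of Pablo, check whether crossing it with OO can produce every observed child phenotype.
  AA → possible child types {A} ✗
  AB → possible child types {A, B} ✓
  AO → possible child types {O, A} ✗
  BB → possible child types {B} ✓
  BO → possible child types {O, B} ✓
  OO → possible child types {O} ✗

AB, BB, BO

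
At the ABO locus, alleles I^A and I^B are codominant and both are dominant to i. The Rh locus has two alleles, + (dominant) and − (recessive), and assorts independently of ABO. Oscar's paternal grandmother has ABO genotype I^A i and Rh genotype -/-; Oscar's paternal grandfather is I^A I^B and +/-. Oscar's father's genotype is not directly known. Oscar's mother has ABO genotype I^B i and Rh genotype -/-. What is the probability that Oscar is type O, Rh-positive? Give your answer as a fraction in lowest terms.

1/32

Oscar's father's ABO genotype from I^A i × I^A I^B: 1/4 I^A I^A, 1/4 I^A I^B, 1/4 I^A i, 1/4 I^B i.
Crossing each possibility with the mother I^B i and summing P(type O): 1/4·0 + 1/4·0 + 1/4·1/4 + 1/4·1/4 = 1/8.
Similarly for Rh via the father's Rh distribution: P(Rh+) = 1/4.
Independent loci: 1/8 × 1/4 = 1/32.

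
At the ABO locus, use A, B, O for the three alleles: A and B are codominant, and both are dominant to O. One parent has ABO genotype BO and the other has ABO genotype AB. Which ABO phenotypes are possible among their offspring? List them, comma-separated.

A, B, AB

Gametes from BO × AB give offspring ABO genotypes AB, AO, BB, BO, i.e. phenotypes A, B, AB.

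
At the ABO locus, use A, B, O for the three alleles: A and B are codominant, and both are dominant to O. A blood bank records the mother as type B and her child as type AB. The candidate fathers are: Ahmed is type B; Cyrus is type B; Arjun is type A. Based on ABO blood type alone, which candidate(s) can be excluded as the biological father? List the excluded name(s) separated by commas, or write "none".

Ahmed, Cyrus

A candidate is excluded only if no genotype consistent with his phenotype could produce a type AB child with a type B mother.
Ahmed (type B): no genotype consistent with that phenotype can produce a type-AB child with a type-B mother.
Cyrus (type B): no genotype consistent with that phenotype can produce a type-AB child with a type-B mother.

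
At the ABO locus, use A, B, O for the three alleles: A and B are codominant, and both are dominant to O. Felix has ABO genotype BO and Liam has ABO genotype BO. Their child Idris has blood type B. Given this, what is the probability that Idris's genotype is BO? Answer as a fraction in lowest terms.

Cross BO × BO → 1/4 BB, 1/2 BO, 1/4 OO.
Type-B genotypes among offspring: BB (1/4), BO (1/2); total 3/4.
P(BO | type B) = (1/2) / (3/4) = 2/3.

2/3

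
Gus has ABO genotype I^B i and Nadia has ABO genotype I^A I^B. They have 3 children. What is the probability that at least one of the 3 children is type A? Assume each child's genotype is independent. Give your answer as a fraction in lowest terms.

37/64

ABO cross I^B i × I^A I^B → 1/4 A, 1/2 B, 1/4 AB.
So P(type A) = 1/4 per child.
P(none) = (3/4)^3 = 27/64; P(at least one) = 1 − 27/64 = 37/64.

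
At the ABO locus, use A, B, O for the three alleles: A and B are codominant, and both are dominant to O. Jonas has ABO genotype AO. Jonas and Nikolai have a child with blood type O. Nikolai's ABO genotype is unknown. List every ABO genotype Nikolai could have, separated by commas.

AO, BO, OO

For each candidate genotype of Nikolai, check whether crossing it with AO can produce every observed child phenotype.
  AA → possible child types {A} ✗
  AB → possible child types {A, B, AB} ✗
  AO → possible child types {O, A} ✓
  BB → possible child types {B, AB} ✗
  BO → possible child types {O, A, B, AB} ✓
  OO → possible child types {O, A} ✓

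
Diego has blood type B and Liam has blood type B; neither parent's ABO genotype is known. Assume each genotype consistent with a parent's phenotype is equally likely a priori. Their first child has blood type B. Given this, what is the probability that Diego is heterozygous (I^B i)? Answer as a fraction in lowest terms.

7/15

Possible genotypes: Diego ∈ {I^B I^B, I^B i}; Liam ∈ {I^B I^B, I^B i}.
Weight each parental genotype pair by prior × P(type-B child):
  I^B I^B × I^B I^B: posterior weight 4/15.
  I^B I^B × I^B i: posterior weight 4/15.
  I^B i × I^B I^B: posterior weight 4/15.
  I^B i × I^B i: posterior weight 1/5.
Sum the posterior weight over pairs where Diego is I^B i: 7/15.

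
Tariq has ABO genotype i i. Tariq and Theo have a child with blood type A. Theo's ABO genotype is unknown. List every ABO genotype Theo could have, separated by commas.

I^A I^A, I^A I^B, I^A i

For each candidate genotype of Theo, check whether crossing it with i i can produce every observed child phenotype.
  I^A I^A → possible child types {A} ✓
  I^A I^B → possible child types {A, B} ✓
  I^A i → possible child types {O, A} ✓
  I^B I^B → possible child types {B} ✗
  I^B i → possible child types {O, B} ✗
  i i → possible child types {O} ✗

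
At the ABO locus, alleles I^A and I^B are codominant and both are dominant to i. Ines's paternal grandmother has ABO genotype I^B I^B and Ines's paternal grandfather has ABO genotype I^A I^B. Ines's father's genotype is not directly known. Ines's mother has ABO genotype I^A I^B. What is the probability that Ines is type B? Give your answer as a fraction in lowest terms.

3/8

Ines's father's ABO genotype from I^B I^B × I^A I^B: 1/2 I^A I^B, 1/2 I^B I^B.
Crossing each possibility with the mother I^A I^B and summing P(type B): 1/2·1/4 + 1/2·1/2 = 3/8.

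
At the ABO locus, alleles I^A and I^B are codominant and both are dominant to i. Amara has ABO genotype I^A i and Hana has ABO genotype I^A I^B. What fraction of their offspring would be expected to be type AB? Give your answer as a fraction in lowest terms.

ABO cross I^A i × I^A I^B → offspring phenotypes: 1/2 A, 1/4 B, 1/4 AB.
So P(type AB) = 1/4.

1/4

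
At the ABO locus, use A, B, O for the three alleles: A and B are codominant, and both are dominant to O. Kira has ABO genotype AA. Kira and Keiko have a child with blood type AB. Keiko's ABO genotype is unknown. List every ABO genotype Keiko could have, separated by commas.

For each candidate genotype of Keiko, check whether crossing it with AA can produce every observed child phenotype.
  AA → possible child types {A} ✗
  AB → possible child types {A, AB} ✓
  AO → possible child types {A} ✗
  BB → possible child types {AB} ✓
  BO → possible child types {A, AB} ✓
  OO → possible child types {A} ✗

AB, BB, BO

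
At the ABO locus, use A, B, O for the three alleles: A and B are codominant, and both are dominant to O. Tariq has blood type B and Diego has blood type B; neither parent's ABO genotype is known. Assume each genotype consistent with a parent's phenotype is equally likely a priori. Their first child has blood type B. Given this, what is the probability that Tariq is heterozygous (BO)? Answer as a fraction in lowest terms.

7/15

Possible genotypes: Tariq ∈ {BB, BO}; Diego ∈ {BB, BO}.
Weight each parental genotype pair by prior × P(type-B child):
  BB × BB: posterior weight 4/15.
  BB × BO: posterior weight 4/15.
  BO × BB: posterior weight 4/15.
  BO × BO: posterior weight 1/5.
Sum the posterior weight over pairs where Tariq is BO: 7/15.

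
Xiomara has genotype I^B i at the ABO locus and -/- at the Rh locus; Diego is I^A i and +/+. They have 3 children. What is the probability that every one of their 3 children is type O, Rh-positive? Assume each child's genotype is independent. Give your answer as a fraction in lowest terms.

1/64

ABO cross I^B i × I^A i → 1/4 O, 1/4 A, 1/4 B, 1/4 AB.
Rh cross -/- × +/+ → 1 Rh+; so P(type O, Rh-positive) = 1/4 × 1 = 1/4 per child.
All 3 independent: (1/4)^3 = 1/64.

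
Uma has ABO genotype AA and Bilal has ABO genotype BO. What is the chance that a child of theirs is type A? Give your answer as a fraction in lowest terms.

ABO cross AA × BO → offspring phenotypes: 1/2 A, 1/2 AB.
So P(type A) = 1/2.

1/2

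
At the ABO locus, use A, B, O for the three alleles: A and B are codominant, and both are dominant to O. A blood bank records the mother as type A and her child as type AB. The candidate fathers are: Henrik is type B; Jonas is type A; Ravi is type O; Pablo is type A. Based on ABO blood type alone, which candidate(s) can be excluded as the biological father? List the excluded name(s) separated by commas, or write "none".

Jonas, Ravi, Pablo

A candidate is excluded only if no genotype consistent with his phenotype could produce a type AB child with a type A mother.
Jonas (type A): no genotype consistent with that phenotype can produce a type-AB child with a type-A mother.
Ravi (type O): no genotype consistent with that phenotype can produce a type-AB child with a type-A mother.
Pablo (type A): no genotype consistent with that phenotype can produce a type-AB child with a type-A mother.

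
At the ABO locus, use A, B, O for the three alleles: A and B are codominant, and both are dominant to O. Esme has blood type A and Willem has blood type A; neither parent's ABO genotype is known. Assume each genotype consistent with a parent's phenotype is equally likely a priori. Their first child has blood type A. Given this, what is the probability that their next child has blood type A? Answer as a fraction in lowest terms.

Possible genotypes: Esme ∈ {AA, AO}; Willem ∈ {AA, AO}.
Weight each parental genotype pair by prior × P(type-A child):
  AA × AA: posterior weight 4/15; P(next child type A) = 1.
  AA × AO: posterior weight 4/15; P(next child type A) = 1.
  AO × AA: posterior weight 4/15; P(next child type A) = 1.
  AO × AO: posterior weight 1/5; P(next child type A) = 3/4.
Weighted sum = 19/20.

19/20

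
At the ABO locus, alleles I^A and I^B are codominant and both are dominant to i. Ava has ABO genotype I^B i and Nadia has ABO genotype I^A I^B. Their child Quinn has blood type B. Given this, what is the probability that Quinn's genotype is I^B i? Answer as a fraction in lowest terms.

1/2

Cross I^B i × I^A I^B → 1/4 I^A I^B, 1/4 I^A i, 1/4 I^B I^B, 1/4 I^B i.
Type-B genotypes among offspring: I^B I^B (1/4), I^B i (1/4); total 1/2.
P(I^B i | type B) = (1/4) / (1/2) = 1/2.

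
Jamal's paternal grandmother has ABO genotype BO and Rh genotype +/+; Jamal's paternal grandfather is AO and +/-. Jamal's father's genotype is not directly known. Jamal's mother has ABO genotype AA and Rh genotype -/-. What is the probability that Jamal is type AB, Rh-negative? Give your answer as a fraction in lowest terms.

1/16

Jamal's father's ABO genotype from BO × AO: 1/4 AB, 1/4 AO, 1/4 BO, 1/4 OO.
Crossing each possibility with the mother AA and summing P(type AB): 1/4·1/2 + 1/4·0 + 1/4·1/2 + 1/4·0 = 1/4.
Similarly for Rh via the father's Rh distribution: P(Rh-) = 1/4.
Independent loci: 1/4 × 1/4 = 1/16.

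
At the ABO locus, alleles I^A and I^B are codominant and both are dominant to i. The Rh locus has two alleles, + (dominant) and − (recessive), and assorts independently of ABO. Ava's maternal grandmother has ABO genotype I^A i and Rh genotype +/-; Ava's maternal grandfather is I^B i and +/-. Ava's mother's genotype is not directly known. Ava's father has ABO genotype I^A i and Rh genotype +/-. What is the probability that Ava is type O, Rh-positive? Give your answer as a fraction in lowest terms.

3/16

Ava's mother's ABO genotype from I^A i × I^B i: 1/4 I^A I^B, 1/4 I^A i, 1/4 I^B i, 1/4 i i.
Crossing each possibility with the father I^A i and summing P(type O): 1/4·0 + 1/4·1/4 + 1/4·1/4 + 1/4·1/2 = 1/4.
Similarly for Rh via the mother's Rh distribution: P(Rh+) = 3/4.
Independent loci: 1/4 × 3/4 = 3/16.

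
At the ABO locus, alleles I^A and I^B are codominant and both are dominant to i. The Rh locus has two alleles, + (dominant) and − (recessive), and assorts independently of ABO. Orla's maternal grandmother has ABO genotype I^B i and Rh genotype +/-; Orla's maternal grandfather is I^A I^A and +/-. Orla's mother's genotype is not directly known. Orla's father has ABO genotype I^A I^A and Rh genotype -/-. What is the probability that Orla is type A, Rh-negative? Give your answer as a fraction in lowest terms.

3/8

Orla's mother's ABO genotype from I^B i × I^A I^A: 1/2 I^A I^B, 1/2 I^A i.
Crossing each possibility with the father I^A I^A and summing P(type A): 1/2·1/2 + 1/2·1 = 3/4.
Similarly for Rh via the mother's Rh distribution: P(Rh-) = 1/2.
Independent loci: 3/4 × 1/2 = 3/8.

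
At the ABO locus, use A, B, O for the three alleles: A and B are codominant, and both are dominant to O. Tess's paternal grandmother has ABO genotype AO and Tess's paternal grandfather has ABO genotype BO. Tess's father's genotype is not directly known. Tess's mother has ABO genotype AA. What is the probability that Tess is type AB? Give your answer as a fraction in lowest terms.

Tess's father's ABO genotype from AO × BO: 1/4 AB, 1/4 AO, 1/4 BO, 1/4 OO.
Crossing each possibility with the mother AA and summing P(type AB): 1/4·1/2 + 1/4·0 + 1/4·1/2 + 1/4·0 = 1/4.

1/4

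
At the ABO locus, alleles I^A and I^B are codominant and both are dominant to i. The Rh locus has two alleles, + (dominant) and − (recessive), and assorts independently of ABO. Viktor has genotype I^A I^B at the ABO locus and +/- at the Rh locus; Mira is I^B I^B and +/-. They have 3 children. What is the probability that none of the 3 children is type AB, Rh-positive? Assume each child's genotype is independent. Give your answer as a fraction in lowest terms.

ABO cross I^A I^B × I^B I^B → 1/2 B, 1/2 AB.
Rh cross +/- × +/- → 3/4 Rh+, 1/4 Rh-; so P(type AB, Rh-positive) = 1/2 × 3/4 = 3/8 per child.
P(not type AB, Rh-positive) = 5/8 for one child; (5/8)^3 = 125/512.

125/512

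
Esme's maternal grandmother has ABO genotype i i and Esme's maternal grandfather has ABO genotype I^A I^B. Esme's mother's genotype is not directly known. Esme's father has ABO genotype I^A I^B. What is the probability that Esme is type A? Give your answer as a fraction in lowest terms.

3/8

Esme's mother's ABO genotype from i i × I^A I^B: 1/2 I^A i, 1/2 I^B i.
Crossing each possibility with the father I^A I^B and summing P(type A): 1/2·1/2 + 1/2·1/4 = 3/8.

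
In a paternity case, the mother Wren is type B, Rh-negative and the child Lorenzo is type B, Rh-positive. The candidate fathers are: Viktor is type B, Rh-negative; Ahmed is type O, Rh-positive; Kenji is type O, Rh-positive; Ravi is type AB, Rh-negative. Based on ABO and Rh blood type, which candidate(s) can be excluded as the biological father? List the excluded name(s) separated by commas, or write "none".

Viktor, Ravi

A candidate is excluded only if no genotype consistent with his phenotype could produce a type B, Rh-positive child with a type B, Rh-negative mother.
Viktor (type B, Rh-): no genotype consistent with that phenotype can produce a type-B Rh+ child with a type-B mother.
Ravi (type AB, Rh-): no genotype consistent with that phenotype can produce a type-B Rh+ child with a type-B mother.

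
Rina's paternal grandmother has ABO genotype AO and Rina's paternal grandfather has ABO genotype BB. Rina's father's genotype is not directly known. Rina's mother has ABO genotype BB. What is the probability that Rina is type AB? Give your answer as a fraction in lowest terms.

Rina's father's ABO genotype from AO × BB: 1/2 AB, 1/2 BO.
Crossing each possibility with the mother BB and summing P(type AB): 1/2·1/2 + 1/2·0 = 1/4.

1/4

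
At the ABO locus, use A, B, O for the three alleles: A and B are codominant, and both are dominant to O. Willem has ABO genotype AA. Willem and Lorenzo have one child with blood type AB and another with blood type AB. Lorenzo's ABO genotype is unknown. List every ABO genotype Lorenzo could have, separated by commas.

AB, BB, BO

For each candidate genotype of Lorenzo, check whether crossing it with AA can produce every observed child phenotype.
  AA → possible child types {A} ✗
  AB → possible child types {A, AB} ✓
  AO → possible child types {A} ✗
  BB → possible child types {AB} ✓
  BO → possible child types {A, AB} ✓
  OO → possible child types {A} ✗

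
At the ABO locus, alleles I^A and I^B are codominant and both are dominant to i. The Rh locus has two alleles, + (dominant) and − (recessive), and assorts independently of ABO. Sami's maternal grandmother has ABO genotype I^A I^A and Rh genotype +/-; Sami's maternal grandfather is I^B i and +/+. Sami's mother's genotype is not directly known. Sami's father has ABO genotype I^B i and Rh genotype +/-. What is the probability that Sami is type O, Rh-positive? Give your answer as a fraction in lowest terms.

Sami's mother's ABO genotype from I^A I^A × I^B i: 1/2 I^A I^B, 1/2 I^A i.
Crossing each possibility with the father I^B i and summing P(type O): 1/2·0 + 1/2·1/4 = 1/8.
Similarly for Rh via the mother's Rh distribution: P(Rh+) = 7/8.
Independent loci: 1/8 × 7/8 = 7/64.

7/64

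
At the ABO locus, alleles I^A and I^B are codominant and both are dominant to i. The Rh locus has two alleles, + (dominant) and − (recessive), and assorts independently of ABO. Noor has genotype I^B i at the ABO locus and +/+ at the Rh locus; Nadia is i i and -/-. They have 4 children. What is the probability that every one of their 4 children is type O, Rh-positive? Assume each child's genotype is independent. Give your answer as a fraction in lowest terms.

ABO cross I^B i × i i → 1/2 O, 1/2 B.
Rh cross +/+ × -/- → 1 Rh+; so P(type O, Rh-positive) = 1/2 × 1 = 1/2 per child.
All 4 independent: (1/2)^4 = 1/16.

1/16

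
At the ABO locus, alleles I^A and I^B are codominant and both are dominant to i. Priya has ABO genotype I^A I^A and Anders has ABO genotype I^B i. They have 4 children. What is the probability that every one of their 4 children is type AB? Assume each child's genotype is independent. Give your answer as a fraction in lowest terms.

ABO cross I^A I^A × I^B i → 1/2 A, 1/2 AB.
So P(type AB) = 1/2 per child.
All 4 independent: (1/2)^4 = 1/16.

1/16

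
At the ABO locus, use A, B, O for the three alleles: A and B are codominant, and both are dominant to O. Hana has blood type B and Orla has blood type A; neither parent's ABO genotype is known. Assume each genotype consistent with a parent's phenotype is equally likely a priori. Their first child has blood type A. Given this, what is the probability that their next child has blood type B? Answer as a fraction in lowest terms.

Possible genotypes: Hana ∈ {BB, BO}; Orla ∈ {AA, AO}.
Weight each parental genotype pair by prior × P(type-A child):
  BO × AA: posterior weight 2/3; P(next child type B) = 0.
  BO × AO: posterior weight 1/3; P(next child type B) = 1/4.
Weighted sum = 1/12.

1/12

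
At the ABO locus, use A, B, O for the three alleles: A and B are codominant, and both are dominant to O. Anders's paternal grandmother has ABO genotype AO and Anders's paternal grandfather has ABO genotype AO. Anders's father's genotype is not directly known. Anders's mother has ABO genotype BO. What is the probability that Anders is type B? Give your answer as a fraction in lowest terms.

1/4

Anders's father's ABO genotype from AO × AO: 1/4 AA, 1/2 AO, 1/4 OO.
Crossing each possibility with the mother BO and summing P(type B): 1/4·0 + 1/2·1/4 + 1/4·1/2 = 1/4.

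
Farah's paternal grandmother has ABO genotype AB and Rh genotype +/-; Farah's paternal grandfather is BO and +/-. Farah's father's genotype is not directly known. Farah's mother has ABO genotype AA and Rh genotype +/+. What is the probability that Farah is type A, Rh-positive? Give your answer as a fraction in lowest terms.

1/2

Farah's father's ABO genotype from AB × BO: 1/4 AB, 1/4 AO, 1/4 BB, 1/4 BO.
Crossing each possibility with the mother AA and summing P(type A): 1/4·1/2 + 1/4·1 + 1/4·0 + 1/4·1/2 = 1/2.
Similarly for Rh via the father's Rh distribution: P(Rh+) = 1.
Independent loci: 1/2 × 1 = 1/2.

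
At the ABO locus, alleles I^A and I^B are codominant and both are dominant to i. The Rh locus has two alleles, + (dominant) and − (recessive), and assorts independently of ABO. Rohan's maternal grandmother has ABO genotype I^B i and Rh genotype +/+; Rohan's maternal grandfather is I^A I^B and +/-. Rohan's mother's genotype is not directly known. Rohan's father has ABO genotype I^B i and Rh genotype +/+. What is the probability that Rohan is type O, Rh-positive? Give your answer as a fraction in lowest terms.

1/8

Rohan's mother's ABO genotype from I^B i × I^A I^B: 1/4 I^A I^B, 1/4 I^A i, 1/4 I^B I^B, 1/4 I^B i.
Crossing each possibility with the father I^B i and summing P(type O): 1/4·0 + 1/4·1/4 + 1/4·0 + 1/4·1/4 = 1/8.
Similarly for Rh via the mother's Rh distribution: P(Rh+) = 1.
Independent loci: 1/8 × 1 = 1/8.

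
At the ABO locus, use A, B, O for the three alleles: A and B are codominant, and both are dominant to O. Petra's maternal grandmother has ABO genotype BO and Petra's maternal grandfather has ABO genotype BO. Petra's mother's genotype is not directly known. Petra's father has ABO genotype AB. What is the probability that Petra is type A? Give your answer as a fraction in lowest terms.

Petra's mother's ABO genotype from BO × BO: 1/4 BB, 1/2 BO, 1/4 OO.
Crossing each possibility with the father AB and summing P(type A): 1/4·0 + 1/2·1/4 + 1/4·1/2 = 1/4.

1/4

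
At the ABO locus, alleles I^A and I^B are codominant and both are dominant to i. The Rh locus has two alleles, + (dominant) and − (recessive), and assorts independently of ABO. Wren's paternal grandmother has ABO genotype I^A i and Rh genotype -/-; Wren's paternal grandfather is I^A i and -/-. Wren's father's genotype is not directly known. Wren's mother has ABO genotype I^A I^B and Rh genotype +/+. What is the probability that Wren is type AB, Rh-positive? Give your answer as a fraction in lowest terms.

Wren's father's ABO genotype from I^A i × I^A i: 1/4 I^A I^A, 1/2 I^A i, 1/4 i i.
Crossing each possibility with the mother I^A I^B and summing P(type AB): 1/4·1/2 + 1/2·1/4 + 1/4·0 = 1/4.
Similarly for Rh via the father's Rh distribution: P(Rh+) = 1.
Independent loci: 1/4 × 1 = 1/4.

1/4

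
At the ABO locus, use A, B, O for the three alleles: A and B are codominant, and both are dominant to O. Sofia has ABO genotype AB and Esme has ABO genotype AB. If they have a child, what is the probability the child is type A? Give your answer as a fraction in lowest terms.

1/4

ABO cross AB × AB → offspring phenotypes: 1/4 A, 1/4 B, 1/2 AB.
So P(type A) = 1/4.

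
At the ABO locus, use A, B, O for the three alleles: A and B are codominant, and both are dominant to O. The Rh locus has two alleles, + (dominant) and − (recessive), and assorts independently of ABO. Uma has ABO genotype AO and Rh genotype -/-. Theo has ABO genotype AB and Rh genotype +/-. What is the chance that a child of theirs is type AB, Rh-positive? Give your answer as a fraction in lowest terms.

1/8

ABO cross AO × AB → offspring phenotypes: 1/2 A, 1/4 B, 1/4 AB.
Rh cross -/- × +/- → 1/2 Rh+, 1/2 Rh-.
Independent loci: P(type AB, Rh-positive) = 1/4 × 1/2 = 1/8.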